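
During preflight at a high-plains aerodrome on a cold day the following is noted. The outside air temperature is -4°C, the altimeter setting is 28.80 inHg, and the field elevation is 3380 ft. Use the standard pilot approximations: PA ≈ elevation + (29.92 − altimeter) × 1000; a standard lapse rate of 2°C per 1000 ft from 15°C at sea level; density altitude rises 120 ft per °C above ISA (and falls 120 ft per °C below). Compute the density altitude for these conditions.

3300 ft

Pressure altitude = 3380 + (29.92 − 28.80) × 1000 = 3380 + (+1120) = 4500 ft.
ISA temperature at 4500 ft = 15 − 2 × (4500/1000) = 6°C.
ISA deviation = -4 − 6 = -10°C.
Density altitude = 4500 + 120 × (-10) = 3300 ft.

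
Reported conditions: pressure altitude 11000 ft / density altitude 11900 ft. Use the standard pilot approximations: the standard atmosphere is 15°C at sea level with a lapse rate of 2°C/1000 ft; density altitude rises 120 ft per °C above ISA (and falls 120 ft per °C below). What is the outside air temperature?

0.5°C

Density altitude − pressure altitude = 11900 − 11000 = +900 ft.
At 120 ft/°C that is an ISA deviation of 900/120 = +7.5°C.
ISA temperature at 11000 ft = 15 − 2 × (11000/1000) = -7°C.
OAT = ISA + deviation = -7 + (+7.5) = 0.5°C.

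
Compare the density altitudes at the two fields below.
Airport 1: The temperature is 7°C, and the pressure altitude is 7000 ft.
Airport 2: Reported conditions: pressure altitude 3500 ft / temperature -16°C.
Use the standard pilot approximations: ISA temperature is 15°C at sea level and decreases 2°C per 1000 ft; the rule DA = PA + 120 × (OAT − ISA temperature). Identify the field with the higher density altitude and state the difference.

Airport 1: ISA temp = 1°C, deviation +6°C, DA = 7000 + 120 × 6 = 7720 ft.
Airport 2: ISA temp = 8°C, deviation -24°C, DA = 3500 + 120 × (-24) = 620 ft.
Airport 1 is higher by 7720 − 620 = 7100 ft.

Airport 1 by 7100 ft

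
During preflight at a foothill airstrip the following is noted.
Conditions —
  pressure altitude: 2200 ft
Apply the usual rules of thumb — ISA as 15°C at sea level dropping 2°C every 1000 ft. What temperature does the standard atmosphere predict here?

ISA temperature = 15 − 2 × (2200/1000) = 15 − 4.4 = 10.6°C.

10.6°C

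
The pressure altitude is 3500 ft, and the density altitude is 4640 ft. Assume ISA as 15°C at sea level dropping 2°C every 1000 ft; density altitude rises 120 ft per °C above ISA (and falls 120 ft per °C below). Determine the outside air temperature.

17.5°C

Density altitude − pressure altitude = 4640 − 3500 = +1140 ft.
At 120 ft/°C that is an ISA deviation of 1140/120 = +9.5°C.
ISA temperature at 3500 ft = 15 − 2 × (3500/1000) = 8°C.
OAT = ISA + deviation = 8 + (+9.5) = 17.5°C.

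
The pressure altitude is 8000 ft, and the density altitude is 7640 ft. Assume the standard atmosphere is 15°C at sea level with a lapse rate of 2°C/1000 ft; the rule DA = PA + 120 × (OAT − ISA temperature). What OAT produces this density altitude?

-4°C

Density altitude − pressure altitude = 7640 − 8000 = -360 ft.
At 120 ft/°C that is an ISA deviation of -360/120 = -3°C.
ISA temperature at 8000 ft = 15 − 2 × (8000/1000) = -1°C.
OAT = ISA + deviation = -1 + (-3) = -4°C.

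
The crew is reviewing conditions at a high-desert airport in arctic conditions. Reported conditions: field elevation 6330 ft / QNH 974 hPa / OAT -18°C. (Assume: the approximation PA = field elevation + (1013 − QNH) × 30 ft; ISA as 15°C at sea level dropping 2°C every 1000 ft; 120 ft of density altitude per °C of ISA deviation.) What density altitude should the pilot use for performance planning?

Pressure altitude = 6330 + (1013 − 974) × 30 = 6330 + (+1170) = 7500 ft.
ISA temperature at 7500 ft = 15 − 2 × (7500/1000) = 0°C.
ISA deviation = -18 − 0 = -18°C.
Density altitude = 7500 + 120 × (-18) = 5340 ft.

5340 ft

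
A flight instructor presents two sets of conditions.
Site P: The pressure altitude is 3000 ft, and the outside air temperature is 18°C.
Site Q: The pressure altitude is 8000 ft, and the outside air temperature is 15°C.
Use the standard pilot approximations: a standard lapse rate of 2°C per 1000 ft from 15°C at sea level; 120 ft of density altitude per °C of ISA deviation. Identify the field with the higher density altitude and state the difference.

Site P: ISA temp = 9°C, deviation +9°C, DA = 3000 + 120 × 9 = 4080 ft.
Site Q: ISA temp = -1°C, deviation +16°C, DA = 8000 + 120 × 16 = 9920 ft.
Site Q is higher by 9920 − 4080 = 5840 ft.

Site Q by 5840 ft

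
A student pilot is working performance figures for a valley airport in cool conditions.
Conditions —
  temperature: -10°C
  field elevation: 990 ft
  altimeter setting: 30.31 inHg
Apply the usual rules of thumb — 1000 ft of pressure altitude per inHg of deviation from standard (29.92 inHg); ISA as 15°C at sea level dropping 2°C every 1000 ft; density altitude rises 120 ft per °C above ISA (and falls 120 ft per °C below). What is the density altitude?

-2256 ft

Pressure altitude = 990 + (29.92 − 30.31) × 1000 = 990 + (-390) = 600 ft.
ISA temperature at 600 ft = 15 − 2 × (600/1000) = 13.8°C.
ISA deviation = -10 − 13.8 = -23.8°C.
Density altitude = 600 + 120 × (-23.8) = -2256 ft.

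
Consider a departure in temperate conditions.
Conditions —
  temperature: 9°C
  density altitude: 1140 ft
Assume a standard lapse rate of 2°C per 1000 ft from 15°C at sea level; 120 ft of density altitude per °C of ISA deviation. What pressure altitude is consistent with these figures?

DA = PA + 120 × (OAT − (15 − 2·PA/1000)) = PA + 120·OAT − 1800 + 0.24·PA = 1.24·PA + 120·OAT − 1800.
So 1.24·PA = 1140 − 120 × 9 + 1800 = 1860.
PA = 1860 / 1.24 = 1500 ft.

1500 ft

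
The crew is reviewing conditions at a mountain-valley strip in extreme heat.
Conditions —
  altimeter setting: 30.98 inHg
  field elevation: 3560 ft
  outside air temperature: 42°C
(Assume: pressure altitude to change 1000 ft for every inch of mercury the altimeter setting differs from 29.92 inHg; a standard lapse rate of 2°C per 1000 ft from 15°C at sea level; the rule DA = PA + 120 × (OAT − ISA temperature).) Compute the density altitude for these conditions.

Pressure altitude = 3560 + (29.92 − 30.98) × 1000 = 3560 + (-1060) = 2500 ft.
ISA temperature at 2500 ft = 15 − 2 × (2500/1000) = 10°C.
ISA deviation = 42 − 10 = +32°C.
Density altitude = 2500 + 120 × (32) = 6340 ft.

6340 ft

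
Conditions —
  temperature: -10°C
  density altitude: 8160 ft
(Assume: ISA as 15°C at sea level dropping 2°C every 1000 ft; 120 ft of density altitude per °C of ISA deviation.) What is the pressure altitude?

DA = PA + 120 × (OAT − (15 − 2·PA/1000)) = PA + 120·OAT − 1800 + 0.24·PA = 1.24·PA + 120·OAT − 1800.
So 1.24·PA = 8160 − 120 × (-10) + 1800 = 11160.
PA = 11160 / 1.24 = 9000 ft.

9000 ft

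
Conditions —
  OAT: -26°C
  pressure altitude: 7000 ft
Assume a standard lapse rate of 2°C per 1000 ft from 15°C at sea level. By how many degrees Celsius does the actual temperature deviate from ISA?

ISA temperature at 7000 ft = 15 − 2 × (7000/1000) = 1°C.
Deviation = OAT − ISA = -26 − 1 = -27°C.

ISA-27°C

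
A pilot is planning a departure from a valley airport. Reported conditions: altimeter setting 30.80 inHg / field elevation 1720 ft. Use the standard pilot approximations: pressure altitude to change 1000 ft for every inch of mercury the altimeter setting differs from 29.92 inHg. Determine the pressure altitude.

Pressure correction = (29.92 − 30.80) × 1000 = -880 ft.
Pressure altitude = 1720 + (-880) = 840 ft.

840 ft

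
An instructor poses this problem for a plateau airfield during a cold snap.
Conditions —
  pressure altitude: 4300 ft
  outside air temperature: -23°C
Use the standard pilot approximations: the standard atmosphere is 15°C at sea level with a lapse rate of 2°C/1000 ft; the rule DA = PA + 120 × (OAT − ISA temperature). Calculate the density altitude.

ISA temperature at 4300 ft = 15 − 2 × (4300/1000) = 6.4°C.
ISA deviation = -23 − 6.4 = -29.4°C.
Density altitude = 4300 + 120 × (-29.4) = 4300 + (-3528) = 772 ft.

772 ft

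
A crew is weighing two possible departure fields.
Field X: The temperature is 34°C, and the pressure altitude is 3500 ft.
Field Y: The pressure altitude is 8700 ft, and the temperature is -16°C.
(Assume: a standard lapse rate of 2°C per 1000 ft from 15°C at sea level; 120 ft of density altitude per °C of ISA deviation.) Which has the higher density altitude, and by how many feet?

Field X: ISA temp = 8°C, deviation +26°C, DA = 3500 + 120 × 26 = 6620 ft.
Field Y: ISA temp = -2.4°C, deviation -13.6°C, DA = 8700 + 120 × (-13.6) = 7068 ft.
Field Y is higher by 7068 − 6620 = 448 ft.

Field Y by 448 ft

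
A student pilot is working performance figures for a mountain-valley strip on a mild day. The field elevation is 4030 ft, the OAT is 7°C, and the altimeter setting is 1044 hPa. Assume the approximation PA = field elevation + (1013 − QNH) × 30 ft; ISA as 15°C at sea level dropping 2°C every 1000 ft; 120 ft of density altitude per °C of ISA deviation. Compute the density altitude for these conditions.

Pressure altitude = 4030 + (1013 − 1044) × 30 = 4030 + (-930) = 3100 ft.
ISA temperature at 3100 ft = 15 − 2 × (3100/1000) = 8.8°C.
ISA deviation = 7 − 8.8 = -1.8°C.
Density altitude = 3100 + 120 × (-1.8) = 2884 ft.

2884 ft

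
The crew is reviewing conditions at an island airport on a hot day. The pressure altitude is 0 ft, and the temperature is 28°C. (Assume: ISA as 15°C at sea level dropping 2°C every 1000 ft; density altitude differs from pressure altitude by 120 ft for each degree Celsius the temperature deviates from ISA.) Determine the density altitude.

ISA temperature at 0 ft = 15 − 2 × (0/1000) = 15°C.
ISA deviation = 28 − 15 = +13°C.
Density altitude = 0 + 120 × (13) = 0 + (+1560) = 1560 ft.

1560 ft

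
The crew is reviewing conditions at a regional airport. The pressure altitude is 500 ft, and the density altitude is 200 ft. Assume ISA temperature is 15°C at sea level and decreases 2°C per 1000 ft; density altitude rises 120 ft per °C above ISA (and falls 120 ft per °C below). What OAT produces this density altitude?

11.5°C

Density altitude − pressure altitude = 200 − 500 = -300 ft.
At 120 ft/°C that is an ISA deviation of -300/120 = -2.5°C.
ISA temperature at 500 ft = 15 − 2 × (500/1000) = 14°C.
OAT = ISA + deviation = 14 + (-2.5) = 11.5°C.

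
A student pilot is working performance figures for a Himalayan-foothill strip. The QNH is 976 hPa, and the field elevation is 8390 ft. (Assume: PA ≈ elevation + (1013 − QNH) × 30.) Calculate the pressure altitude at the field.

9500 ft

Pressure correction = (1013 − 976) × 30 = +1110 ft.
Pressure altitude = 8390 + (+1110) = 9500 ft.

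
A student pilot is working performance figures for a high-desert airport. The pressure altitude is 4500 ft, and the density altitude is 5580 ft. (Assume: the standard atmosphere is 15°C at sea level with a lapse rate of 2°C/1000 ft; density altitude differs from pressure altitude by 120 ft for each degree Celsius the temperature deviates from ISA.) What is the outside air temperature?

15°C

Density altitude − pressure altitude = 5580 − 4500 = +1080 ft.
At 120 ft/°C that is an ISA deviation of 1080/120 = +9°C.
ISA temperature at 4500 ft = 15 − 2 × (4500/1000) = 6°C.
OAT = ISA + deviation = 6 + (+9) = 15°C.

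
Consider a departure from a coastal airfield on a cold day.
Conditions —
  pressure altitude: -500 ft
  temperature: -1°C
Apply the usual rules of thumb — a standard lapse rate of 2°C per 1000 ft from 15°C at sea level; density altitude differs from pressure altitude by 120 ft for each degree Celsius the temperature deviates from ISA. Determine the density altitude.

ISA temperature at -500 ft = 15 − 2 × (-500/1000) = 16°C.
ISA deviation = -1 − 16 = -17°C.
Density altitude = -500 + 120 × (-17) = -500 + (-2040) = -2540 ft.

-2540 ft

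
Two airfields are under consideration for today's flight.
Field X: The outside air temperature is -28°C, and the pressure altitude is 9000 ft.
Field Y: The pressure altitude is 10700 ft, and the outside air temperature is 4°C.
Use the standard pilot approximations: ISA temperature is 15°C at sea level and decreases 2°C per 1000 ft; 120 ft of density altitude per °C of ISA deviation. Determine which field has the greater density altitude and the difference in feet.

Field Y by 5948 ft

Field X: ISA temp = -3°C, deviation -25°C, DA = 9000 + 120 × (-25) = 6000 ft.
Field Y: ISA temp = -6.4°C, deviation +10.4°C, DA = 10700 + 120 × 10.4 = 11948 ft.
Field Y is higher by 11948 − 6000 = 5948 ft.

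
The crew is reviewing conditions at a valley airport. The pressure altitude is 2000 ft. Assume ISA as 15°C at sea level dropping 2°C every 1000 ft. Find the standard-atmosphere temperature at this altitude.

ISA temperature = 15 − 2 × (2000/1000) = 15 − 4 = 11°C.

11°C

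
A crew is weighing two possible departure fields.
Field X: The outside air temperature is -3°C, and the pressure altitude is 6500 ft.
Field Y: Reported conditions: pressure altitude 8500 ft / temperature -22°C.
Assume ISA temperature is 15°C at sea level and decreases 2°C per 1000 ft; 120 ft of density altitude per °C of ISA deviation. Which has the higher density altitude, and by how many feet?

Field Y by 200 ft

Field X: ISA temp = 2°C, deviation -5°C, DA = 6500 + 120 × (-5) = 5900 ft.
Field Y: ISA temp = -2°C, deviation -20°C, DA = 8500 + 120 × (-20) = 6100 ft.
Field Y is higher by 6100 − 5900 = 200 ft.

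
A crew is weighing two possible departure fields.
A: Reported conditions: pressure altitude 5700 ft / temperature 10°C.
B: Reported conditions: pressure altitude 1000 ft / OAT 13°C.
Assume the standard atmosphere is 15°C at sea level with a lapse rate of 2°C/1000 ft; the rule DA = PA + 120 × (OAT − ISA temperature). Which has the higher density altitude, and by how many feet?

A: ISA temp = 3.6°C, deviation +6.4°C, DA = 5700 + 120 × 6.4 = 6468 ft.
B: ISA temp = 13°C, deviation 0°C, DA = 1000 + 120 × 0 = 1000 ft.
A is higher by 6468 − 1000 = 5468 ft.

A by 5468 ft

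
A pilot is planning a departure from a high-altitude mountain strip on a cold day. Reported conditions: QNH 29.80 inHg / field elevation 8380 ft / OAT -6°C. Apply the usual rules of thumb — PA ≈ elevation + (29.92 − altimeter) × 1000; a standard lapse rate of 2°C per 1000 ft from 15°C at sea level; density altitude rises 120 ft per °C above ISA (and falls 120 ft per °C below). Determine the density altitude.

Pressure altitude = 8380 + (29.92 − 29.80) × 1000 = 8380 + (+120) = 8500 ft.
ISA temperature at 8500 ft = 15 − 2 × (8500/1000) = -2°C.
ISA deviation = -6 − (-2) = -4°C.
Density altitude = 8500 + 120 × (-4) = 8020 ft.

8020 ft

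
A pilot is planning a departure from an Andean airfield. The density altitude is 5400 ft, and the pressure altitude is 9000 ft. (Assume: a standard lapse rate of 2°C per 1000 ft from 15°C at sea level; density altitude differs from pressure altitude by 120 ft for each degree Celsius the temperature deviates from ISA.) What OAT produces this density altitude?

-33°C

Density altitude − pressure altitude = 5400 − 9000 = -3600 ft.
At 120 ft/°C that is an ISA deviation of -3600/120 = -30°C.
ISA temperature at 9000 ft = 15 − 2 × (9000/1000) = -3°C.
OAT = ISA + deviation = -3 + (-30) = -33°C.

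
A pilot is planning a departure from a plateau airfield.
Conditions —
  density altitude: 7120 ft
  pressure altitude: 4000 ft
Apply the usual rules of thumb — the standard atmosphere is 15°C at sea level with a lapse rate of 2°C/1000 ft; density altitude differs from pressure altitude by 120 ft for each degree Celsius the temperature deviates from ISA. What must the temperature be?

33°C

Density altitude − pressure altitude = 7120 − 4000 = +3120 ft.
At 120 ft/°C that is an ISA deviation of 3120/120 = +26°C.
ISA temperature at 4000 ft = 15 − 2 × (4000/1000) = 7°C.
OAT = ISA + deviation = 7 + (+26) = 33°C.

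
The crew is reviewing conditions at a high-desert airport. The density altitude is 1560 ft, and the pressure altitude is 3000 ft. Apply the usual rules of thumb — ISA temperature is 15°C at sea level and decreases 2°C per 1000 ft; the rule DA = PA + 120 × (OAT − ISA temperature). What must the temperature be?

Density altitude − pressure altitude = 1560 − 3000 = -1440 ft.
At 120 ft/°C that is an ISA deviation of -1440/120 = -12°C.
ISA temperature at 3000 ft = 15 − 2 × (3000/1000) = 9°C.
OAT = ISA + deviation = 9 + (-12) = -3°C.

-3°C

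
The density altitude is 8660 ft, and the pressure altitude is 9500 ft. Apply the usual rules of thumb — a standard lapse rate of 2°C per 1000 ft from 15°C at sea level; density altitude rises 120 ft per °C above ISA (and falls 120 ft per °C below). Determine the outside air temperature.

Density altitude − pressure altitude = 8660 − 9500 = -840 ft.
At 120 ft/°C that is an ISA deviation of -840/120 = -7°C.
ISA temperature at 9500 ft = 15 − 2 × (9500/1000) = -4°C.
OAT = ISA + deviation = -4 + (-7) = -11°C.

-11°C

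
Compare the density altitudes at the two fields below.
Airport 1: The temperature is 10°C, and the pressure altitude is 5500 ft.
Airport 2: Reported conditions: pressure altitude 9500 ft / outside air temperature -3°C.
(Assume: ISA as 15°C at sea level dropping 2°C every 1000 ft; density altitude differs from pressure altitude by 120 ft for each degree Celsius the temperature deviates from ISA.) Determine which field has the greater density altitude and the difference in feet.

Airport 1: ISA temp = 4°C, deviation +6°C, DA = 5500 + 120 × 6 = 6220 ft.
Airport 2: ISA temp = -4°C, deviation +1°C, DA = 9500 + 120 × 1 = 9620 ft.
Airport 2 is higher by 9620 − 6220 = 3400 ft.

Airport 2 by 3400 ft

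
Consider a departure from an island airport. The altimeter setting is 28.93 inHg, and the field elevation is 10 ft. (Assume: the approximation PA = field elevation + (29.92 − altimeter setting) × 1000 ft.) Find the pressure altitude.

1000 ft

Pressure correction = (29.92 − 28.93) × 1000 = +990 ft.
Pressure altitude = 10 + (+990) = 1000 ft.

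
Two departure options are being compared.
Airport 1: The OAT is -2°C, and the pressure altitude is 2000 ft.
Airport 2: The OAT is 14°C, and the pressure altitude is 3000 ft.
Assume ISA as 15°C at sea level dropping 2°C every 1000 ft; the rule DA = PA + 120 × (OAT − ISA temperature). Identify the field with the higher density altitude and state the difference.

Airport 1: ISA temp = 11°C, deviation -13°C, DA = 2000 + 120 × (-13) = 440 ft.
Airport 2: ISA temp = 9°C, deviation +5°C, DA = 3000 + 120 × 5 = 3600 ft.
Airport 2 is higher by 3600 − 440 = 3160 ft.

Airport 2 by 3160 ft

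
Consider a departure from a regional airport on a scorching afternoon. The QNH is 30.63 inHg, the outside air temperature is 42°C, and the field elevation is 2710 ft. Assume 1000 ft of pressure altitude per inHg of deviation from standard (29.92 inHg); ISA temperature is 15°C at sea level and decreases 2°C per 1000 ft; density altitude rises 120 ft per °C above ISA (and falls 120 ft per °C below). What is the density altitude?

5720 ft

Pressure altitude = 2710 + (29.92 − 30.63) × 1000 = 2710 + (-710) = 2000 ft.
ISA temperature at 2000 ft = 15 − 2 × (2000/1000) = 11°C.
ISA deviation = 42 − 11 = +31°C.
Density altitude = 2000 + 120 × (31) = 5720 ft.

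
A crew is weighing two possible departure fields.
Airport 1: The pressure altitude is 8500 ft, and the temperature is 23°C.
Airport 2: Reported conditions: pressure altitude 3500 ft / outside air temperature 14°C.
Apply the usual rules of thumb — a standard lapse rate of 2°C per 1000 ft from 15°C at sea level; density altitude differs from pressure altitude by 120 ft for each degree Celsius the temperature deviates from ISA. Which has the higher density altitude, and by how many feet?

Airport 1 by 7280 ft

Airport 1: ISA temp = -2°C, deviation +25°C, DA = 8500 + 120 × 25 = 11500 ft.
Airport 2: ISA temp = 8°C, deviation +6°C, DA = 3500 + 120 × 6 = 4220 ft.
Airport 1 is higher by 11500 − 4220 = 7280 ft.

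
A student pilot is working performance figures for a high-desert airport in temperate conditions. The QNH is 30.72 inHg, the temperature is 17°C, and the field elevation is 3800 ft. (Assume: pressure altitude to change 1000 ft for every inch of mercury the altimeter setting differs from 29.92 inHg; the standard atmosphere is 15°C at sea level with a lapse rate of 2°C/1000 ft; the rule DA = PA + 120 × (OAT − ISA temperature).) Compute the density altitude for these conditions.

3960 ft

Pressure altitude = 3800 + (29.92 − 30.72) × 1000 = 3800 + (-800) = 3000 ft.
ISA temperature at 3000 ft = 15 − 2 × (3000/1000) = 9°C.
ISA deviation = 17 − 9 = +8°C.
Density altitude = 3000 + 120 × (8) = 3960 ft.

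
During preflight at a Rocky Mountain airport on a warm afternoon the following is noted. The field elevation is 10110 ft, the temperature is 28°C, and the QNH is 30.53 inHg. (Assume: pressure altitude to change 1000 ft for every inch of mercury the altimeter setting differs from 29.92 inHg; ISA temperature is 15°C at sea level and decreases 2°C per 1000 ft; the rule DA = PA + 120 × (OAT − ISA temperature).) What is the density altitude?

Pressure altitude = 10110 + (29.92 − 30.53) × 1000 = 10110 + (-610) = 9500 ft.
ISA temperature at 9500 ft = 15 − 2 × (9500/1000) = -4°C.
ISA deviation = 28 − (-4) = +32°C.
Density altitude = 9500 + 120 × (32) = 13340 ft.

13340 ft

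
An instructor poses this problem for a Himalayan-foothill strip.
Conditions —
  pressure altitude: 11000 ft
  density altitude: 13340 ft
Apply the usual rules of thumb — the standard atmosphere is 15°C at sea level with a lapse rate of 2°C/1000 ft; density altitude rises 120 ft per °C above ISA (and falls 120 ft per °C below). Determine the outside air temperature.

12.5°C

Density altitude − pressure altitude = 13340 − 11000 = +2340 ft.
At 120 ft/°C that is an ISA deviation of 2340/120 = +19.5°C.
ISA temperature at 11000 ft = 15 − 2 × (11000/1000) = -7°C.
OAT = ISA + deviation = -7 + (+19.5) = 12.5°C.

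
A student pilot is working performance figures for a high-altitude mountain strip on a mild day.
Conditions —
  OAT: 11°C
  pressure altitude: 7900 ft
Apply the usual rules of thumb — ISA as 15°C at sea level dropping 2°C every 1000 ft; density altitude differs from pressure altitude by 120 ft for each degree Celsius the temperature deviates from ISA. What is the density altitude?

ISA temperature at 7900 ft = 15 − 2 × (7900/1000) = -0.8°C.
ISA deviation = 11 − (-0.8) = +11.8°C.
Density altitude = 7900 + 120 × (11.8) = 7900 + (+1416) = 9316 ft.

9316 ft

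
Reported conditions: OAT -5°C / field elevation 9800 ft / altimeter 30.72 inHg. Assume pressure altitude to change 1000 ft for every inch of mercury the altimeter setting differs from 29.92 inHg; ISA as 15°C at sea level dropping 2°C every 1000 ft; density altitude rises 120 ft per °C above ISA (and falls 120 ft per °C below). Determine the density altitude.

8760 ft

Pressure altitude = 9800 + (29.92 − 30.72) × 1000 = 9800 + (-800) = 9000 ft.
ISA temperature at 9000 ft = 15 − 2 × (9000/1000) = -3°C.
ISA deviation = -5 − (-3) = -2°C.
Density altitude = 9000 + 120 × (-2) = 8760 ft.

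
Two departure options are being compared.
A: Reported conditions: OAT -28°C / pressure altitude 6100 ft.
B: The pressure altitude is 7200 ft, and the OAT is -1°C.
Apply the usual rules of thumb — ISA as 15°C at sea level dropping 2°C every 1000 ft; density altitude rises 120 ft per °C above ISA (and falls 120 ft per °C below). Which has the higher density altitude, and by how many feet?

B by 4604 ft

A: ISA temp = 2.8°C, deviation -30.8°C, DA = 6100 + 120 × (-30.8) = 2404 ft.
B: ISA temp = 0.6°C, deviation -1.6°C, DA = 7200 + 120 × (-1.6) = 7008 ft.
B is higher by 7008 − 2404 = 4604 ft.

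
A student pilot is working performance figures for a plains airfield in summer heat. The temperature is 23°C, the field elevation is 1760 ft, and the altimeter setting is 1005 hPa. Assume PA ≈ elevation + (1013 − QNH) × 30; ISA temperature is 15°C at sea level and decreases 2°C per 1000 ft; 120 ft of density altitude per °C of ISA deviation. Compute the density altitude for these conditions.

3440 ft

Pressure altitude = 1760 + (1013 − 1005) × 30 = 1760 + (+240) = 2000 ft.
ISA temperature at 2000 ft = 15 − 2 × (2000/1000) = 11°C.
ISA deviation = 23 − 11 = +12°C.
Density altitude = 2000 + 120 × (12) = 3440 ft.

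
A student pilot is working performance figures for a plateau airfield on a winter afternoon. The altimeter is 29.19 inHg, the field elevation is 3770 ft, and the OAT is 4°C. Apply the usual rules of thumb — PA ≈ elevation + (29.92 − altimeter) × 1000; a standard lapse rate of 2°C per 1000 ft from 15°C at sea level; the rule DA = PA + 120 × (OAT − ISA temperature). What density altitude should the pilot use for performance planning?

4260 ft

Pressure altitude = 3770 + (29.92 − 29.19) × 1000 = 3770 + (+730) = 4500 ft.
ISA temperature at 4500 ft = 15 − 2 × (4500/1000) = 6°C.
ISA deviation = 4 − 6 = -2°C.
Density altitude = 4500 + 120 × (-2) = 4260 ft.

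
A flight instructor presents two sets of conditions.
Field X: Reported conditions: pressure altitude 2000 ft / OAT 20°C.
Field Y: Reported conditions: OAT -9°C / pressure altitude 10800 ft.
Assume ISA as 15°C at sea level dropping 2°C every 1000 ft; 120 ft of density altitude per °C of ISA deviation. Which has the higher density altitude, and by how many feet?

Field Y by 7432 ft

Field X: ISA temp = 11°C, deviation +9°C, DA = 2000 + 120 × 9 = 3080 ft.
Field Y: ISA temp = -6.6°C, deviation -2.4°C, DA = 10800 + 120 × (-2.4) = 10512 ft.
Field Y is higher by 10512 − 3080 = 7432 ft.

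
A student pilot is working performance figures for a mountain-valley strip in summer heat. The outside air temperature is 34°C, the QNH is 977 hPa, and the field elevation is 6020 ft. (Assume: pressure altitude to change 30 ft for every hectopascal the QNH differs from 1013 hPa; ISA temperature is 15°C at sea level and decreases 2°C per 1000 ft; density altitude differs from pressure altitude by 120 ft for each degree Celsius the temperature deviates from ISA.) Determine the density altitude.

Pressure altitude = 6020 + (1013 − 977) × 30 = 6020 + (+1080) = 7100 ft.
ISA temperature at 7100 ft = 15 − 2 × (7100/1000) = 0.8°C.
ISA deviation = 34 − 0.8 = +33.2°C.
Density altitude = 7100 + 120 × (33.2) = 11084 ft.

11084 ft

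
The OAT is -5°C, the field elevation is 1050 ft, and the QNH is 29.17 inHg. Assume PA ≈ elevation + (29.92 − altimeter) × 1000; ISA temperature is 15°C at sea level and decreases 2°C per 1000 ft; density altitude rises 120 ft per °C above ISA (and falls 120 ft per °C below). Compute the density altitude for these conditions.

-168 ft

Pressure altitude = 1050 + (29.92 − 29.17) × 1000 = 1050 + (+750) = 1800 ft.
ISA temperature at 1800 ft = 15 − 2 × (1800/1000) = 11.4°C.
ISA deviation = -5 − 11.4 = -16.4°C.
Density altitude = 1800 + 120 × (-16.4) = -168 ft.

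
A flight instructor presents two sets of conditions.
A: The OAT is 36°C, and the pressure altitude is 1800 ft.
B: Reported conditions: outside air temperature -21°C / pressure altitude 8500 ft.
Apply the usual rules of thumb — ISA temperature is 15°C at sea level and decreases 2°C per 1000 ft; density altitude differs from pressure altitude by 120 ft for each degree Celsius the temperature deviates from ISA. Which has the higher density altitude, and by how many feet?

A: ISA temp = 11.4°C, deviation +24.6°C, DA = 1800 + 120 × 24.6 = 4752 ft.
B: ISA temp = -2°C, deviation -19°C, DA = 8500 + 120 × (-19) = 6220 ft.
B is higher by 6220 − 4752 = 1468 ft.

B by 1468 ft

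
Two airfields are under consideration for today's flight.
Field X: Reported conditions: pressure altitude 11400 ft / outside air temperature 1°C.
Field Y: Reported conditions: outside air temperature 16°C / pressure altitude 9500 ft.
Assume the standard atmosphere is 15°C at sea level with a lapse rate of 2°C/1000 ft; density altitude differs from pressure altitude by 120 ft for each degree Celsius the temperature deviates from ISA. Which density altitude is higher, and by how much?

Field X: ISA temp = -7.8°C, deviation +8.8°C, DA = 11400 + 120 × 8.8 = 12456 ft.
Field Y: ISA temp = -4°C, deviation +20°C, DA = 9500 + 120 × 20 = 11900 ft.
Field X is higher by 12456 − 11900 = 556 ft.

Field X by 556 ft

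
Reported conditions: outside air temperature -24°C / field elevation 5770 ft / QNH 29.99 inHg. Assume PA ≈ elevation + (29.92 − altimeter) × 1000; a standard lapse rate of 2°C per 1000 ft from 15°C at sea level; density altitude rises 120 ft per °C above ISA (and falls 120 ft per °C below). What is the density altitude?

2388 ft

Pressure altitude = 5770 + (29.92 − 29.99) × 1000 = 5770 + (-70) = 5700 ft.
ISA temperature at 5700 ft = 15 − 2 × (5700/1000) = 3.6°C.
ISA deviation = -24 − 3.6 = -27.6°C.
Density altitude = 5700 + 120 × (-27.6) = 2388 ft.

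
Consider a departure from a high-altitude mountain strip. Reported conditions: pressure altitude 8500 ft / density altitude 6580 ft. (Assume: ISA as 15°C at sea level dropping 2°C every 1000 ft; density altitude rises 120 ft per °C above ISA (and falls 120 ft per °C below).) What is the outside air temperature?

Density altitude − pressure altitude = 6580 − 8500 = -1920 ft.
At 120 ft/°C that is an ISA deviation of -1920/120 = -16°C.
ISA temperature at 8500 ft = 15 − 2 × (8500/1000) = -2°C.
OAT = ISA + deviation = -2 + (-16) = -18°C.

-18°C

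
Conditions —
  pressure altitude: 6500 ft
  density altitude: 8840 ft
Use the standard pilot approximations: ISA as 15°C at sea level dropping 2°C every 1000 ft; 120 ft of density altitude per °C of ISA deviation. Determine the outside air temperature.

Density altitude − pressure altitude = 8840 − 6500 = +2340 ft.
At 120 ft/°C that is an ISA deviation of 2340/120 = +19.5°C.
ISA temperature at 6500 ft = 15 − 2 × (6500/1000) = 2°C.
OAT = ISA + deviation = 2 + (+19.5) = 21.5°C.

21.5°C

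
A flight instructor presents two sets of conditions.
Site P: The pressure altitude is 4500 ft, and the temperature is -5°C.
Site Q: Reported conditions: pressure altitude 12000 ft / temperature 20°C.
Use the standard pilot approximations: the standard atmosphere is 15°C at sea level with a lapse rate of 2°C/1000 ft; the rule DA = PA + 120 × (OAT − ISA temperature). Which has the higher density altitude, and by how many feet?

Site Q by 12300 ft

Site P: ISA temp = 6°C, deviation -11°C, DA = 4500 + 120 × (-11) = 3180 ft.
Site Q: ISA temp = -9°C, deviation +29°C, DA = 12000 + 120 × 29 = 15480 ft.
Site Q is higher by 15480 − 3180 = 12300 ft.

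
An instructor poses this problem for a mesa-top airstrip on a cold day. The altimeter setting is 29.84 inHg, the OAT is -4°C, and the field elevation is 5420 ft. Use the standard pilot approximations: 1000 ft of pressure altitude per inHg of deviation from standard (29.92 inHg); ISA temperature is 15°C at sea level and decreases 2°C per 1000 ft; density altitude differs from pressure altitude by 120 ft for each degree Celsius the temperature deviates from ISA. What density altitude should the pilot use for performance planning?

4540 ft

Pressure altitude = 5420 + (29.92 − 29.84) × 1000 = 5420 + (+80) = 5500 ft.
ISA temperature at 5500 ft = 15 − 2 × (5500/1000) = 4°C.
ISA deviation = -4 − 4 = -8°C.
Density altitude = 5500 + 120 × (-8) = 4540 ft.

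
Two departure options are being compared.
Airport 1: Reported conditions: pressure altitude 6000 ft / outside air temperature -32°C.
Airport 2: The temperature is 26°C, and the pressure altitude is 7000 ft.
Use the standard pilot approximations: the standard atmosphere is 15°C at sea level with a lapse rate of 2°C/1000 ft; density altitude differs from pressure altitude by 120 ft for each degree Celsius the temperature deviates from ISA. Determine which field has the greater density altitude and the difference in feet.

Airport 1: ISA temp = 3°C, deviation -35°C, DA = 6000 + 120 × (-35) = 1800 ft.
Airport 2: ISA temp = 1°C, deviation +25°C, DA = 7000 + 120 × 25 = 10000 ft.
Airport 2 is higher by 10000 − 1800 = 8200 ft.

Airport 2 by 8200 ft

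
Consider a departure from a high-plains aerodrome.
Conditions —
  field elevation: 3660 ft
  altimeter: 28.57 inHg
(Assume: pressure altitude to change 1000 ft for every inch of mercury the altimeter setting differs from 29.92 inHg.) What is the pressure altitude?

Pressure correction = (29.92 − 28.57) × 1000 = +1350 ft.
Pressure altitude = 3660 + (+1350) = 5010 ft.

5010 ft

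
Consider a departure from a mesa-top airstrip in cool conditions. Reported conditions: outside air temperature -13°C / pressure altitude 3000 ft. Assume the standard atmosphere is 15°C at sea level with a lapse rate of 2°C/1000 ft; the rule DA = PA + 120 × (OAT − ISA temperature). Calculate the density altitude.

360 ft

ISA temperature at 3000 ft = 15 − 2 × (3000/1000) = 9°C.
ISA deviation = -13 − 9 = -22°C.
Density altitude = 3000 + 120 × (-22) = 3000 + (-2640) = 360 ft.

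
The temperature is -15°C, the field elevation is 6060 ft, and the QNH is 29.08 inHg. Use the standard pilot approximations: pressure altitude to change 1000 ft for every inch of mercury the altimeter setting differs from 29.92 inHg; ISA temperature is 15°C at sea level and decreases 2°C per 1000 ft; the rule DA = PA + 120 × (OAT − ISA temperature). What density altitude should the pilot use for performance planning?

4956 ft

Pressure altitude = 6060 + (29.92 − 29.08) × 1000 = 6060 + (+840) = 6900 ft.
ISA temperature at 6900 ft = 15 − 2 × (6900/1000) = 1.2°C.
ISA deviation = -15 − 1.2 = -16.2°C.
Density altitude = 6900 + 120 × (-16.2) = 4956 ft.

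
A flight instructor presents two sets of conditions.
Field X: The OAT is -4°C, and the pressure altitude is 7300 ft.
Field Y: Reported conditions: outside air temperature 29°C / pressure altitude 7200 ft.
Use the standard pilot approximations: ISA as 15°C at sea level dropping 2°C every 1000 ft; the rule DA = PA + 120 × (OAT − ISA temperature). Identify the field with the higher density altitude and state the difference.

Field Y by 3836 ft

Field X: ISA temp = 0.4°C, deviation -4.4°C, DA = 7300 + 120 × (-4.4) = 6772 ft.
Field Y: ISA temp = 0.6°C, deviation +28.4°C, DA = 7200 + 120 × 28.4 = 10608 ft.
Field Y is higher by 10608 − 6772 = 3836 ft.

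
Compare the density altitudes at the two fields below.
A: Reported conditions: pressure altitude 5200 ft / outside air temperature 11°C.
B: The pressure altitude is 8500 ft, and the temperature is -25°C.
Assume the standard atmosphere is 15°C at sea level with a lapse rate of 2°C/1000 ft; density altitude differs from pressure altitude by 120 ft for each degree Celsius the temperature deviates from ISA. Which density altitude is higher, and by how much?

A by 228 ft

A: ISA temp = 4.6°C, deviation +6.4°C, DA = 5200 + 120 × 6.4 = 5968 ft.
B: ISA temp = -2°C, deviation -23°C, DA = 8500 + 120 × (-23) = 5740 ft.
A is higher by 5968 − 5740 = 228 ft.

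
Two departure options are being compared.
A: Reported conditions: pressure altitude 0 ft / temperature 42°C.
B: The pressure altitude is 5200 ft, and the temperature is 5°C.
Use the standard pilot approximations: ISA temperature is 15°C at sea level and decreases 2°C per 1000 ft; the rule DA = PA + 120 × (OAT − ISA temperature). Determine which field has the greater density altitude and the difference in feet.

A: ISA temp = 15°C, deviation +27°C, DA = 0 + 120 × 27 = 3240 ft.
B: ISA temp = 4.6°C, deviation +0.4°C, DA = 5200 + 120 × 0.4 = 5248 ft.
B is higher by 5248 − 3240 = 2008 ft.

B by 2008 ft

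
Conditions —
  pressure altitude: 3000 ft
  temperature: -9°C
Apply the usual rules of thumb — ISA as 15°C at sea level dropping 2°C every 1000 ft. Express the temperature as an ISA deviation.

ISA temperature at 3000 ft = 15 − 2 × (3000/1000) = 9°C.
Deviation = OAT − ISA = -9 − 9 = -18°C.

ISA-18°C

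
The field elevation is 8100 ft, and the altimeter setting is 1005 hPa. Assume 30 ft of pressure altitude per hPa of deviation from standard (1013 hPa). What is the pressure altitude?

8340 ft

Pressure correction = (1013 − 1005) × 30 = +240 ft.
Pressure altitude = 8100 + (+240) = 8340 ft.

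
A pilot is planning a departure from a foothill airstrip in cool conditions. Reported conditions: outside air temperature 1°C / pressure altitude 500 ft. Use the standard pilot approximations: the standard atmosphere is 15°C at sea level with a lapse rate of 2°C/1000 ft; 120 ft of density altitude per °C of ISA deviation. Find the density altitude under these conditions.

ISA temperature at 500 ft = 15 − 2 × (500/1000) = 14°C.
ISA deviation = 1 − 14 = -13°C.
Density altitude = 500 + 120 × (-13) = 500 + (-1560) = -1060 ft.

-1060 ft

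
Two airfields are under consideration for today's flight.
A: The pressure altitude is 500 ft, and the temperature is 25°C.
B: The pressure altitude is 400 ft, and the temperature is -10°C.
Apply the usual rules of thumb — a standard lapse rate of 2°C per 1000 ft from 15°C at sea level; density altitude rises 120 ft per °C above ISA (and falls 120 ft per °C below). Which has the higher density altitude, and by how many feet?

A: ISA temp = 14°C, deviation +11°C, DA = 500 + 120 × 11 = 1820 ft.
B: ISA temp = 14.2°C, deviation -24.2°C, DA = 400 + 120 × (-24.2) = -2504 ft.
A is higher by 1820 − (-2504) = 4324 ft.

A by 4324 ft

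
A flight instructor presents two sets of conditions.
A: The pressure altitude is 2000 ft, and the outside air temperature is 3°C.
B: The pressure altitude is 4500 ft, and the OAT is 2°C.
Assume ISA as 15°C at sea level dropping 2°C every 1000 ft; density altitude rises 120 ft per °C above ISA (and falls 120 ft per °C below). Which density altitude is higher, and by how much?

A: ISA temp = 11°C, deviation -8°C, DA = 2000 + 120 × (-8) = 1040 ft.
B: ISA temp = 6°C, deviation -4°C, DA = 4500 + 120 × (-4) = 4020 ft.
B is higher by 4020 − 1040 = 2980 ft.

B by 2980 ft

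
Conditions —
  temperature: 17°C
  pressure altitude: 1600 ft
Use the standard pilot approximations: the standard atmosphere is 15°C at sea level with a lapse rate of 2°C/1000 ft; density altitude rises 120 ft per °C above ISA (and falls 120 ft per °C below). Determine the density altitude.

2224 ft

ISA temperature at 1600 ft = 15 − 2 × (1600/1000) = 11.8°C.
ISA deviation = 17 − 11.8 = +5.2°C.
Density altitude = 1600 + 120 × (5.2) = 1600 + (+624) = 2224 ft.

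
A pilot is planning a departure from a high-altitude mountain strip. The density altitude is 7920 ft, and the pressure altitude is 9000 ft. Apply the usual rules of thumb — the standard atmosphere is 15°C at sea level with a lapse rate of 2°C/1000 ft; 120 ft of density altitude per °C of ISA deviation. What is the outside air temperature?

Density altitude − pressure altitude = 7920 − 9000 = -1080 ft.
At 120 ft/°C that is an ISA deviation of -1080/120 = -9°C.
ISA temperature at 9000 ft = 15 − 2 × (9000/1000) = -3°C.
OAT = ISA + deviation = -3 + (-9) = -12°C.

-12°C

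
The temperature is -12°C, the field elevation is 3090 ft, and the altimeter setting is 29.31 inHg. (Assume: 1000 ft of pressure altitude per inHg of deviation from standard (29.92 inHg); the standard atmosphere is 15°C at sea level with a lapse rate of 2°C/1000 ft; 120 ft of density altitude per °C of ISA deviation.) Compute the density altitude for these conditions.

1348 ft

Pressure altitude = 3090 + (29.92 − 29.31) × 1000 = 3090 + (+610) = 3700 ft.
ISA temperature at 3700 ft = 15 − 2 × (3700/1000) = 7.6°C.
ISA deviation = -12 − 7.6 = -19.6°C.
Density altitude = 3700 + 120 × (-19.6) = 1348 ft.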